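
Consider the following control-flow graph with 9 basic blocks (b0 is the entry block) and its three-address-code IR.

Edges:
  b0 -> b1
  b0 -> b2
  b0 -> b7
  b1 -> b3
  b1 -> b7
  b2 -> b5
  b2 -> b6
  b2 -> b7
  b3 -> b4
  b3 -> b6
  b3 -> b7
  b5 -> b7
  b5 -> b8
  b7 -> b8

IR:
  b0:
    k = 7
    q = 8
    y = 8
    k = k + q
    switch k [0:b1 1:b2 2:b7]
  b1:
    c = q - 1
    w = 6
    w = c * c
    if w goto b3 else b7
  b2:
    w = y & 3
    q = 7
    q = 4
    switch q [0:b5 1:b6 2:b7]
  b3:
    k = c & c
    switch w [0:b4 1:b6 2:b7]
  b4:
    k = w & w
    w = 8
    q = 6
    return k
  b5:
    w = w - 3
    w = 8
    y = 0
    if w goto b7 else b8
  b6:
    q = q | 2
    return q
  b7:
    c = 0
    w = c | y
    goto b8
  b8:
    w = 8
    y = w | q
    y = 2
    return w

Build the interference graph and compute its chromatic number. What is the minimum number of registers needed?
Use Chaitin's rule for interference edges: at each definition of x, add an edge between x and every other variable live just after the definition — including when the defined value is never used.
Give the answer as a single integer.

Answer: 4

Derivation:
Block summaries:
  b0: def={k,q,y} ue=∅
  b1: def={c,w} ue={q}
  b2: def={q,w} ue={y}
  b3: def={k} ue={c,w}
  b4: def={k,q,w} ue={w}
  b5: def={w,y} ue={w}
  b6: def={q} ue={q}
  b7: def={c,w} ue={y}
  b8: def={w,y} ue={q}

Liveness:
  live b0: ∅→{q,y}
  live b1: {q,y}→{c,q,w,y}
  live b2: {y}→{q,w,y}
  live b3: {c,q,w,y}→{q,w,y}
  live b4: {w}→∅
  live b5: {q,w}→{q,y}
  live b6: {q}→∅
  live b7: {q,y}→{q}
  live b8: {q}→∅

Interfere edges:
  c↔{q,w,y}
  k↔{q,w,y}
  q↔{c,k,w,y}
  w↔{c,k,q,y}
  y↔{c,k,q,w}

Colouring:
  {c,q,w,y} pairwise interfere (4-clique) ⇒ χ ≥ 4
  4-colouring: R0={q}  R1={w}  R2={y}  R3={c,k}
  χ = 4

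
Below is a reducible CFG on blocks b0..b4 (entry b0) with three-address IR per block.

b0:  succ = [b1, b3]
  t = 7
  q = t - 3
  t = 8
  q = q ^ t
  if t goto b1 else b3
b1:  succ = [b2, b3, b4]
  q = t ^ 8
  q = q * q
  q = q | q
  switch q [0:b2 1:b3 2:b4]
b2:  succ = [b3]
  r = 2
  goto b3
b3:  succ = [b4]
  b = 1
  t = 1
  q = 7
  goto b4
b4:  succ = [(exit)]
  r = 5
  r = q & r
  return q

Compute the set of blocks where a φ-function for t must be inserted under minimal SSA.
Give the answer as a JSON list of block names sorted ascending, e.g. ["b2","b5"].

idom tree: b1←b0 b2←b1 b3←b0 b4←b0
Join-block Dom:
  b3: preds {b0,b1,b2}: {b0} ∩ {b0,b1} ∩ {b0,b1,b2} = {b0}; idom=b0
  b4: preds {b1,b3}: {b0,b1} ∩ {b0,b3} = {b0}; idom=b0

DF derivation:
  join b3 pred b0: · stop@b0
  join b3 pred b1: b1 stop@b0
  join b3 pred b2: b2→b1 stop@b0
  join b4 pred b1: b1 stop@b0
  join b4 pred b3: b3 stop@b0
  DF(b0)=∅
  DF(b1)={b3,b4}
  DF(b2)={b3}
  DF(b3)={b4}
  DF(b4)=∅

φ for t: defs {b0,b3}
  DF⁺ = {b4}

Answer: ["b4"]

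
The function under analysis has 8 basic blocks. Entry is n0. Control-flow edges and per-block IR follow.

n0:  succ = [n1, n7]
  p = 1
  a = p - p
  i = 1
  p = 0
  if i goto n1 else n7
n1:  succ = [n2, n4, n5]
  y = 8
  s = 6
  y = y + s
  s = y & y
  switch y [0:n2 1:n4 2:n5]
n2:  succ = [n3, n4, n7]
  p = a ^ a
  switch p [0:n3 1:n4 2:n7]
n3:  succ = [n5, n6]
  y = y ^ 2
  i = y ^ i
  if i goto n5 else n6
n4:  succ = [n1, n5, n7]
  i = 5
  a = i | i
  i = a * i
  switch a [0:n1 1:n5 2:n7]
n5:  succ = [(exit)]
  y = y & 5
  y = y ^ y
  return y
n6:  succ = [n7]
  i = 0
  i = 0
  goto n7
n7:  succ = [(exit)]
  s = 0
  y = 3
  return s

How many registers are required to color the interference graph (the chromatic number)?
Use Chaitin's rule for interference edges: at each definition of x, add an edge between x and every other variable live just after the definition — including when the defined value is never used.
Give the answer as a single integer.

Block summaries:
  n0: {a,i,p} / ∅
  n1: {s,y} / ∅
  n2: {p} / {a}
  n3: {i,y} / {i,y}
  n4: {a,i} / ∅
  n5: {y} / {y}
  n6: {i} / ∅
  n7: {s,y} / ∅

Backward fixpoint:
  live n0: ∅→{a,i}
  live n1: {a,i}→{a,i,y}
  live n2: {a,i,y}→{i,y}
  live n3: {i,y}→{y}
  live n4: {y}→{a,i,y}
  live n5: {y}→∅
  live n6: ∅→∅
  live n7: ∅→∅

Conflict graph:
  a: {i,p,s,y}
  i: {a,p,s,y}
  p: {a,i,y}
  s: {a,i,y}
  y: {a,i,p,s}

Registers:
  clique {a,i,p,y} ⇒ need ≥ 4
  4-colouring: R0={a}  R1={i}  R2={y}  R3={p,s}
  χ = 4

Answer: 4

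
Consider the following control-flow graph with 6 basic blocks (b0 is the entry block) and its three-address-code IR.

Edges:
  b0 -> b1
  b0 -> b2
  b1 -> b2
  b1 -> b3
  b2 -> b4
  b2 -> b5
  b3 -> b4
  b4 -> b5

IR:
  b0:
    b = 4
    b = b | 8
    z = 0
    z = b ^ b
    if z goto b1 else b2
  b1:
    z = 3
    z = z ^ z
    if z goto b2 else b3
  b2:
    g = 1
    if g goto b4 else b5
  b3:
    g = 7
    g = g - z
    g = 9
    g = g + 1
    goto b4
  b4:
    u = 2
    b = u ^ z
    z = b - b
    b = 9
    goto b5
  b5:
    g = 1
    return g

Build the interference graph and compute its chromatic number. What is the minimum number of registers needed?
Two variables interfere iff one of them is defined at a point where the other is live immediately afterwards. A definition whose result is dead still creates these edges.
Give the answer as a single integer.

Answer: 2

Analysis:
Block summaries:
  b0: def={b,z} ue=∅
  b1: def={z} ue=∅
  b2: def={g} ue=∅
  b3: def={g} ue={z}
  b4: def={b,u,z} ue={z}
  b5: def={g} ue=∅

Liveness:
  b0 li=∅ lo={z}
  b1 li=∅ lo={z}
  b2 li={z} lo={z}
  b3 li={z} lo={z}
  b4 li={z} lo=∅
  b5 li=∅ lo=∅

Conflict graph:
  b — {z}
  g — {z}
  u — {z}
  z — {b,g,u}

Colouring:
  lower bound: {b,z} mutually conflict ⇒ χ ≥ 2
  assign b→c1 g→c1 u→c1 z→c0 — no edge inside a register ⇒ χ ≤ 2
  χ = 2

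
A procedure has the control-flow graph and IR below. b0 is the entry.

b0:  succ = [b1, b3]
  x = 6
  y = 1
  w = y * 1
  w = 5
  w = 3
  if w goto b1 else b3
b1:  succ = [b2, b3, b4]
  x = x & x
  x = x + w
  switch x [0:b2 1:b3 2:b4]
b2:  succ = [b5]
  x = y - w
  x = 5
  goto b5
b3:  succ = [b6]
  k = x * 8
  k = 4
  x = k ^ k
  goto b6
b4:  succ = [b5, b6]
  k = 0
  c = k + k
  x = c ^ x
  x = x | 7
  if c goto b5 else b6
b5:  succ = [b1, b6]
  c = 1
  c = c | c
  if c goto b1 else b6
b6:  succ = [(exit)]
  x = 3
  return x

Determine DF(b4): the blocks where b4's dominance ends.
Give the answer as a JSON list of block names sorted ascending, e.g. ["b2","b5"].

Answer: ["b5", "b6"]

Analysis:
idom tree: b1←b0 b2←b1 b3←b0 b4←b1 b5←b1 b6←b0
Dom at joins:
  b1: preds {b0,b5}: {b0} ∩ {b0,b1,b5} = {b0}; idom=b0
  b3: preds {b0,b1}: {b0} ∩ {b0,b1} = {b0}; idom=b0
  b5: preds {b2,b4}: {b0,b1,b2} ∩ {b0,b1,b4} = {b0,b1}; idom=b1
  b6: preds {b3,b4,b5}: {b0,b3} ∩ {b0,b1,b4} ∩ {b0,b1,b5} = {b0}; idom=b0

DF walk-up:
  b1←b0: walk · to b0
  b1←b5: walk b5→b1 to b0
  b3←b0: walk · to b0
  b3←b1: walk b1 to b0
  b5←b2: walk b2 to b1
  b5←b4: walk b4 to b1
  b6←b3: walk b3 to b0
  b6←b4: walk b4→b1 to b0
  b6←b5: walk b5→b1 to b0
  b0: DF=∅
  b1: DF={b1,b3,b6}
  b2: DF={b5}
  b3: DF={b6}
  b4: DF={b5,b6}
  b5: DF={b1,b6}
  b6: DF=∅

DF(b4) = ["b5", "b6"]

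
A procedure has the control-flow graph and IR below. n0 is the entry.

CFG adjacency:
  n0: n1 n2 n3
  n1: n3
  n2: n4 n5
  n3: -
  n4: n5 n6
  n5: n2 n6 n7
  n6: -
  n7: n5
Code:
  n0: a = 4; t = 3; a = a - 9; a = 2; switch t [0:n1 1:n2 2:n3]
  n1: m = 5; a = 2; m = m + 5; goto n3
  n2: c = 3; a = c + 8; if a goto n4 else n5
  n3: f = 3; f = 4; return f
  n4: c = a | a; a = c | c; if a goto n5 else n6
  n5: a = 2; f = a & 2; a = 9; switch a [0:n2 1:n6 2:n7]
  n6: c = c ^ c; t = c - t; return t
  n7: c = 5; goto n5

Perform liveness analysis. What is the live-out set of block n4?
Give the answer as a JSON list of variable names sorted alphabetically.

def/use:
  n0: def={a,t} ue=∅
  n1: def={a,m} ue=∅
  n2: def={a,c} ue=∅
  n3: def={f} ue=∅
  n4: def={a,c} ue={a}
  n5: def={a,f} ue=∅
  n6: def={c,t} ue={c,t}
  n7: def={c} ue=∅

Liveness:
  n0 li=∅ lo={t}
  n1 li=∅ lo=∅
  n2 li={t} lo={a,c,t}
  n3 li=∅ lo=∅
  n4 li={a,t} lo={c,t}
  n5 li={c,t} lo={c,t}
  n6 li={c,t} lo=∅
  n7 li={t} lo={c,t}

live-out(n4) = ["c", "t"]

Answer: ["c", "t"]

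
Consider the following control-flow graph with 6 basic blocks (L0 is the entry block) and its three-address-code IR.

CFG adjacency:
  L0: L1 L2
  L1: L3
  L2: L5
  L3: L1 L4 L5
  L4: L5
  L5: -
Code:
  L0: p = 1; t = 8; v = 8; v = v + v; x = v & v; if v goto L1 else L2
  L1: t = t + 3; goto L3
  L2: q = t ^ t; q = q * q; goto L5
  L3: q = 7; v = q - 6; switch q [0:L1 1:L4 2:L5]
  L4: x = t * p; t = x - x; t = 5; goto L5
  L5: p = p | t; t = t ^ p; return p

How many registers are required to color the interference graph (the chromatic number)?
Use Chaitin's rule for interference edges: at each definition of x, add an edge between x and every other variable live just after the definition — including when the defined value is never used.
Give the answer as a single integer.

Answer: 4

Working:
Block summaries:
  L0 def {p,t,v,x} use ∅
  L1 def {t} use {t}
  L2 def {q} use {t}
  L3 def {q,v} use ∅
  L4 def {t,x} use {p,t}
  L5 def {p,t} use {p,t}

Liveness:
  live L0: ∅→{p,t}
  live L1: {p,t}→{p,t}
  live L2: {p,t}→{p,t}
  live L3: {p,t}→{p,t}
  live L4: {p,t}→{p,t}
  live L5: {p,t}→∅

Conflict graph:
  p↔{q,t,v,x}
  q↔{p,t,v}
  t↔{p,q,v,x}
  v↔{p,q,t,x}
  x↔{p,t,v}

Colouring:
  clique {p,q,t,v} ⇒ need ≥ 4
  4-colouring: c0={p}  c1={t}  c2={v}  c3={q,x}
  χ = 4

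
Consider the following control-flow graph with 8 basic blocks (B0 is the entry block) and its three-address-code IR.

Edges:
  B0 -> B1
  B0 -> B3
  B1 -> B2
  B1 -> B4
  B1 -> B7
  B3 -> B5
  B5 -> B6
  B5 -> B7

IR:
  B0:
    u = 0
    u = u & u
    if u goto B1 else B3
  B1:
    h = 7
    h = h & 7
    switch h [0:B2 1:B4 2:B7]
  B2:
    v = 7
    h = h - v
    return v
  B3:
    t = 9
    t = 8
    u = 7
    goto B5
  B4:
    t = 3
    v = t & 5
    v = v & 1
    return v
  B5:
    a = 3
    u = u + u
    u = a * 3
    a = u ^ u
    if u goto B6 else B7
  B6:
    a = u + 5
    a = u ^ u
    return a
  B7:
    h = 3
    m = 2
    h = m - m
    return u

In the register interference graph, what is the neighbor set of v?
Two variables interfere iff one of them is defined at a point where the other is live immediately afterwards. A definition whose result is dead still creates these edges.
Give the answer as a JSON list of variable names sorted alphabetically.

Block summaries:
  B0: {u} / ∅
  B1: {h} / ∅
  B2: {h,v} / {h}
  B3: {t,u} / ∅
  B4: {t,v} / ∅
  B5: {a,u} / {u}
  B6: {a} / {u}
  B7: {h,m} / {u}

Live sets:
  B0: in=∅ out={u}
  B1: in={u} out={h,u}
  B2: in={h} out=∅
  B3: in=∅ out={u}
  B4: in=∅ out=∅
  B5: in={u} out={u}
  B6: in={u} out=∅
  B7: in={u} out=∅

Conflict graph:
  a: {u}
  h: {u,v}
  m: {u}
  t: ∅
  u: {a,h,m}
  v: {h}

N(v) = ["h"]

Answer: ["h"]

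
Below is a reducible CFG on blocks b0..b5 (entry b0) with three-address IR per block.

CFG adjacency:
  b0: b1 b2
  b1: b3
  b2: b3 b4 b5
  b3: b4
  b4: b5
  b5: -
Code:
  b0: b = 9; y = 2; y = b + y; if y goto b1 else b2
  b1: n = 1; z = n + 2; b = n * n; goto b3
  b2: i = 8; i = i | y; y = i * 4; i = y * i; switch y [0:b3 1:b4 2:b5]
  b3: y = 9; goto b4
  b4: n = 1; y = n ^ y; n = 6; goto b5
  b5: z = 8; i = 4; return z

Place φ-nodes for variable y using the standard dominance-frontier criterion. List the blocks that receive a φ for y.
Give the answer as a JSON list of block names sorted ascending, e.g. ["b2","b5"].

Answer: ["b3", "b4", "b5"]

Working:
idom tree: b1←b0 b2←b0 b3←b0 b4←b0 b5←b0
Dom∩ at merges:
  b3: preds {b1,b2}: {b0,b1} ∩ {b0,b2} = {b0}; idom=b0
  b4: preds {b2,b3}: {b0,b2} ∩ {b0,b3} = {b0}; idom=b0
  b5: preds {b2,b4}: {b0,b2} ∩ {b0,b4} = {b0}; idom=b0

DF walk-up:
  b3←b1: walk b1 to b0
  b3←b2: walk b2 to b0
  b4←b2: walk b2 to b0
  b4←b3: walk b3 to b0
  b5←b2: walk b2 to b0
  b5←b4: walk b4 to b0
  b0 → ∅
  b1 → {b3}
  b2 → {b3,b4,b5}
  b3 → {b4}
  b4 → {b5}
  b5 → ∅

φ for y: defs {b0,b2,b3,b4}
  DF⁺ = {b3,b4,b5}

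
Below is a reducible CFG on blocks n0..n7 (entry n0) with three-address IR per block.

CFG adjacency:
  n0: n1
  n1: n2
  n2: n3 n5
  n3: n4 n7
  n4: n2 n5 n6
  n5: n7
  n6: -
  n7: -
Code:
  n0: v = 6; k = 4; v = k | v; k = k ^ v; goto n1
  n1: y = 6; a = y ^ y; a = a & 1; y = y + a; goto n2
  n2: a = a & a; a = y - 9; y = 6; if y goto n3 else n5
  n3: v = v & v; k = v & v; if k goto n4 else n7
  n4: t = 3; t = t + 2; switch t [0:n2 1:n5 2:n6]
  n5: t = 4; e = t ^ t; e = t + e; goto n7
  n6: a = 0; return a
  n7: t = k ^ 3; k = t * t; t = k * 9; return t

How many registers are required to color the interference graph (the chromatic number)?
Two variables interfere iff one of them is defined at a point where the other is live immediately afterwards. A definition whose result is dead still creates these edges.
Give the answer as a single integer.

Block summaries:
  n0: {k,v} / ∅
  n1: {a,y} / ∅
  n2: {a,y} / {a,y}
  n3: {k,v} / {v}
  n4: {t} / ∅
  n5: {e,t} / ∅
  n6: {a} / ∅
  n7: {k,t} / {k}

Liveness:
  live n0: ∅→{k,v}
  live n1: {k,v}→{a,k,v,y}
  live n2: {a,k,v,y}→{a,k,v,y}
  live n3: {a,v,y}→{a,k,v,y}
  live n4: {a,k,v,y}→{a,k,v,y}
  live n5: {k}→{k}
  live n6: ∅→∅
  live n7: {k}→∅

Interfere edges:
  a — {k,t,v,y}
  e — {k,t}
  k — {a,e,t,v,y}
  t — {a,e,k,v,y}
  v — {a,k,t,y}
  y — {a,k,t,v}

Registers:
  {a,k,t,v,y} pairwise interfere (5-clique) ⇒ χ ≥ 5
  assign a→R2 e→R2 k→R0 t→R1 v→R3 y→R4 — no edge inside a register ⇒ χ ≤ 5
  χ = 5

Answer: 5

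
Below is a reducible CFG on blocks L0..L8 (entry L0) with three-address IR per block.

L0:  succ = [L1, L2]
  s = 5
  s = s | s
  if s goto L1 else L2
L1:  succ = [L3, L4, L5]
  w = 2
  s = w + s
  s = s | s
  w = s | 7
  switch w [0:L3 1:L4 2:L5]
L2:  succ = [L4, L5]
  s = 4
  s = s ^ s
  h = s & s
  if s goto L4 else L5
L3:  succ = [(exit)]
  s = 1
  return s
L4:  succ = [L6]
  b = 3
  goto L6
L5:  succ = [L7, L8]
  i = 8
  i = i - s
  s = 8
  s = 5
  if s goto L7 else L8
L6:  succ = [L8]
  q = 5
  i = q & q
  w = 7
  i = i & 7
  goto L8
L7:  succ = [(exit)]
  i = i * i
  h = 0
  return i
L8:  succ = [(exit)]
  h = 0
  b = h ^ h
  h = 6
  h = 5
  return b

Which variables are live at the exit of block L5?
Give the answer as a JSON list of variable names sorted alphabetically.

Answer: ["i"]

Derivation:
Per-block:
  L0: {s} / ∅
  L1: {s,w} / {s}
  L2: {h,s} / ∅
  L3: {s} / ∅
  L4: {b} / ∅
  L5: {i,s} / {s}
  L6: {i,q,w} / ∅
  L7: {h,i} / {i}
  L8: {b,h} / ∅

Liveness:
  live L0: ∅→{s}
  live L1: {s}→{s}
  live L2: ∅→{s}
  live L3: ∅→∅
  live L4: ∅→∅
  live L5: {s}→{i}
  live L6: ∅→∅
  live L7: {i}→∅
  live L8: ∅→∅

live-out(L5) = ["i"]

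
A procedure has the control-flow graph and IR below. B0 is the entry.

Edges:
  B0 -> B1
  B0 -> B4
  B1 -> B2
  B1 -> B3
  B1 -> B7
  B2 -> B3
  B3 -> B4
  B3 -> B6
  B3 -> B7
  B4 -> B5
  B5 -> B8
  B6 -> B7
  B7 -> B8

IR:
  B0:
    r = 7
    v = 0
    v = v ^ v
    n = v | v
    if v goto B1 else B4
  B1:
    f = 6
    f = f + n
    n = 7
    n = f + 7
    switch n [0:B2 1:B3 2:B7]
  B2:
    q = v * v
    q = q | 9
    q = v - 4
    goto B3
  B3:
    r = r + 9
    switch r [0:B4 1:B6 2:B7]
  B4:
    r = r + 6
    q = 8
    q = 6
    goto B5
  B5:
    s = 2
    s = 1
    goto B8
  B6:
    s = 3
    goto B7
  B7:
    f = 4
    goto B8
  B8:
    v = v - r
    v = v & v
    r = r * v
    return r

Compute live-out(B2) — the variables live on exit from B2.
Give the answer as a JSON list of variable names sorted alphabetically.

Per-block:
  B0: def={n,r,v} ue=∅
  B1: def={f,n} ue={n}
  B2: def={q} ue={v}
  B3: def={r} ue={r}
  B4: def={q,r} ue={r}
  B5: def={s} ue=∅
  B6: def={s} ue=∅
  B7: def={f} ue=∅
  B8: def={r,v} ue={r,v}

Live sets:
  live B0: ∅→{n,r,v}
  live B1: {n,r,v}→{r,v}
  live B2: {r,v}→{r,v}
  live B3: {r,v}→{r,v}
  live B4: {r,v}→{r,v}
  live B5: {r,v}→{r,v}
  live B6: {r,v}→{r,v}
  live B7: {r,v}→{r,v}
  live B8: {r,v}→∅

live-out(B2) = ["r", "v"]

Answer: ["r", "v"]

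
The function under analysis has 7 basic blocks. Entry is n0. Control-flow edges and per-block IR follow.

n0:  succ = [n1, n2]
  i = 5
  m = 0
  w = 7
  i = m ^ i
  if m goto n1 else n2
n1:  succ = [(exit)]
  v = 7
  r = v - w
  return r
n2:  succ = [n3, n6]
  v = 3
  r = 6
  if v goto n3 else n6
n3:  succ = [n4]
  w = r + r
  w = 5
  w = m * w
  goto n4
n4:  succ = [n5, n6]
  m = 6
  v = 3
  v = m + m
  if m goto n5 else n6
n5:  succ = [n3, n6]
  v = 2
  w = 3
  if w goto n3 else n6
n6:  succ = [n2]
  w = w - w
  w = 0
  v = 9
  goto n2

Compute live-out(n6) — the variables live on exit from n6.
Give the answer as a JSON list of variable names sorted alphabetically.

Per-block:
  n0: {i,m,w} / ∅
  n1: {r,v} / {w}
  n2: {r,v} / ∅
  n3: {w} / {m,r}
  n4: {m,v} / ∅
  n5: {v,w} / ∅
  n6: {v,w} / {w}

Live sets:
  n0 li=∅ lo={m,w}
  n1 li={w} lo=∅
  n2 li={m,w} lo={m,r,w}
  n3 li={m,r} lo={r,w}
  n4 li={r,w} lo={m,r,w}
  n5 li={m,r} lo={m,r,w}
  n6 li={m,w} lo={m,w}

live-out(n6) = ["m", "w"]

Answer: ["m", "w"]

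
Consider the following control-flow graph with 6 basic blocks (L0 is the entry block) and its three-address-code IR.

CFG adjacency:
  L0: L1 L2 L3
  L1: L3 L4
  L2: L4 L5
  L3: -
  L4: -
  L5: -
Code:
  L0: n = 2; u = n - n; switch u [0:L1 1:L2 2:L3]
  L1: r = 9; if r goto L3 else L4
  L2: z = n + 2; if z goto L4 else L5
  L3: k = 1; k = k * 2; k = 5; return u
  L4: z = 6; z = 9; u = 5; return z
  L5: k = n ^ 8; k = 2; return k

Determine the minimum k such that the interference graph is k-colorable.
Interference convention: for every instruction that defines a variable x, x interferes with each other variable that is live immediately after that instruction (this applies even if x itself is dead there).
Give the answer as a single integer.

Answer: 3

Working:
def/use:
  L0 def {n,u} use ∅
  L1 def {r} use ∅
  L2 def {z} use {n}
  L3 def {k} use {u}
  L4 def {u,z} use ∅
  L5 def {k} use {n}

Liveness:
  L0: in=∅ out={n,u}
  L1: in={u} out={u}
  L2: in={n} out={n}
  L3: in={u} out=∅
  L4: in=∅ out=∅
  L5: in={n} out=∅

Interfere edges:
  k↔{u}
  n↔{u,z}
  r↔{u}
  u↔{k,n,r,z}
  z↔{n,u}

Chromatic number:
  {n,u,z} pairwise interfere (3-clique) ⇒ χ ≥ 3
  3-colouring: r0={u}  r1={k,n,r}  r2={z}
  χ = 3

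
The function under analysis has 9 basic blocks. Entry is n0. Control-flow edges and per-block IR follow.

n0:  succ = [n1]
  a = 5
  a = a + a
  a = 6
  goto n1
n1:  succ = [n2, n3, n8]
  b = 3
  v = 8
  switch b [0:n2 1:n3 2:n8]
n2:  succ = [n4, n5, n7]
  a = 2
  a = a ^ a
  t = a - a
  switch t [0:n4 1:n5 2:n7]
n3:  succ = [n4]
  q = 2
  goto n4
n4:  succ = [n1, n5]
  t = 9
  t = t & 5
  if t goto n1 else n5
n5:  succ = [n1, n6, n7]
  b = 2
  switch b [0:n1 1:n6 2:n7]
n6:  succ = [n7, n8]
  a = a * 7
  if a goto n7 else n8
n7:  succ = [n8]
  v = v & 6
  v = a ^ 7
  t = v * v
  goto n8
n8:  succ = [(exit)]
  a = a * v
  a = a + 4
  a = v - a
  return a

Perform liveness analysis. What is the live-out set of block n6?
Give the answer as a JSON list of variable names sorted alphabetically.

Answer: ["a", "v"]

Derivation:
Block summaries:
  n0: {a} / ∅
  n1: {b,v} / ∅
  n2: {a,t} / ∅
  n3: {q} / ∅
  n4: {t} / ∅
  n5: {b} / ∅
  n6: {a} / {a}
  n7: {t,v} / {a,v}
  n8: {a} / {a,v}

Liveness:
  n0 li=∅ lo={a}
  n1 li={a} lo={a,v}
  n2 li={v} lo={a,v}
  n3 li={a,v} lo={a,v}
  n4 li={a,v} lo={a,v}
  n5 li={a,v} lo={a,v}
  n6 li={a,v} lo={a,v}
  n7 li={a,v} lo={a,v}
  n8 li={a,v} lo=∅

live-out(n6) = ["a", "v"]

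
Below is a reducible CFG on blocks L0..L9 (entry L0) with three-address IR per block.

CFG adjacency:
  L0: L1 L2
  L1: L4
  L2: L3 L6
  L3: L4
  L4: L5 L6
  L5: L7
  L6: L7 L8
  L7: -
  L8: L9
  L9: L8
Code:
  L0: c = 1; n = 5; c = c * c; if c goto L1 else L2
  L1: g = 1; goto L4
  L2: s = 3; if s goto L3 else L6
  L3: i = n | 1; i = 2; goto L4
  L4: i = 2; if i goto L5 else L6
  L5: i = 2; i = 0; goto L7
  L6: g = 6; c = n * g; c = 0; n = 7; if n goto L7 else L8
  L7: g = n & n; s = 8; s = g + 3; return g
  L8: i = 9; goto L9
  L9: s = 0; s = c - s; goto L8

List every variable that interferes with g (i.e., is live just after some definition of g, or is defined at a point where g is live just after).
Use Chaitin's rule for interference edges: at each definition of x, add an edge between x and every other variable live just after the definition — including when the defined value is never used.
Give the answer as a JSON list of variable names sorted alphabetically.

Answer: ["n", "s"]

Working:
Block summaries:
  L0: {c,n} / ∅
  L1: {g} / ∅
  L2: {s} / ∅
  L3: {i} / {n}
  L4: {i} / ∅
  L5: {i} / ∅
  L6: {c,g,n} / {n}
  L7: {g,s} / {n}
  L8: {i} / ∅
  L9: {s} / {c}

Live sets:
  live L0: ∅→{n}
  live L1: {n}→{n}
  live L2: {n}→{n}
  live L3: {n}→{n}
  live L4: {n}→{n}
  live L5: {n}→{n}
  live L6: {n}→{c,n}
  live L7: {n}→∅
  live L8: {c}→{c}
  live L9: {c}→{c}

Interfere edges:
  c↔{i,n,s}
  g↔{n,s}
  i↔{c,n}
  n↔{c,g,i,s}
  s↔{c,g,n}

N(g) = ["n", "s"]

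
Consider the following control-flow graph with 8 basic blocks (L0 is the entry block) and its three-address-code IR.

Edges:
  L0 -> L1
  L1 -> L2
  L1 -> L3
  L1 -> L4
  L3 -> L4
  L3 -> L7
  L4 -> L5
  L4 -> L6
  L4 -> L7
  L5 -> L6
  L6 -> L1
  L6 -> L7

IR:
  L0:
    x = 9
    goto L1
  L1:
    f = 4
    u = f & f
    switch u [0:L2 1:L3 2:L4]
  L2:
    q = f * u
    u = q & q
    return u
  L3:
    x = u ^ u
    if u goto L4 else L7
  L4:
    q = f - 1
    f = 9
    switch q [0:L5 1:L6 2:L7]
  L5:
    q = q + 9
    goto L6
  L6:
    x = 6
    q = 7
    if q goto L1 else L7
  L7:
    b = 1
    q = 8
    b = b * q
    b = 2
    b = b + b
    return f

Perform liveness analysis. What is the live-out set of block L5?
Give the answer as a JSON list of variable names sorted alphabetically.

Answer: ["f"]

Derivation:
Per-block:
  L0: {x} / ∅
  L1: {f,u} / ∅
  L2: {q,u} / {f,u}
  L3: {x} / {u}
  L4: {f,q} / {f}
  L5: {q} / {q}
  L6: {q,x} / ∅
  L7: {b,q} / {f}

Backward fixpoint:
  L0 li=∅ lo=∅
  L1 li=∅ lo={f,u}
  L2 li={f,u} lo=∅
  L3 li={f,u} lo={f}
  L4 li={f} lo={f,q}
  L5 li={f,q} lo={f}
  L6 li={f} lo={f}
  L7 li={f} lo=∅

live-out(L5) = ["f"]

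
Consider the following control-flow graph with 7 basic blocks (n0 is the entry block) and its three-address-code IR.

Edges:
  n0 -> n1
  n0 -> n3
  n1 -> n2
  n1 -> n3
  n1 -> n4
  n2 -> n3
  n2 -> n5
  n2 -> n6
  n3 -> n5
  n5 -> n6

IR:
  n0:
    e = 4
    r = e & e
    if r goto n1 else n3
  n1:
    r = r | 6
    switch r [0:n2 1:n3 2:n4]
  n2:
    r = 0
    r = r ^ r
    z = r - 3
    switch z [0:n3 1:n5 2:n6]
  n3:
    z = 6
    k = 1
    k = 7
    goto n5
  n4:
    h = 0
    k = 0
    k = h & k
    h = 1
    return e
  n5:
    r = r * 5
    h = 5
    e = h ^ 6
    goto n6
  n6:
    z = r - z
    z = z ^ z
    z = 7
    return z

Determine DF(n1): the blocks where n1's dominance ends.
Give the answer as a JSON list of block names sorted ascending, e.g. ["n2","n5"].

Answer: ["n3", "n5", "n6"]

Derivation:
idom tree: n1←n0 n2←n1 n3←n0 n4←n1 n5←n0 n6←n0
Dom at joins:
  n3: preds {n0,n1,n2}: {n0} ∩ {n0,n1} ∩ {n0,n1,n2} = {n0}; idom=n0
  n5: preds {n2,n3}: {n0,n1,n2} ∩ {n0,n3} = {n0}; idom=n0
  n6: preds {n2,n5}: {n0,n1,n2} ∩ {n0,n5} = {n0}; idom=n0

Frontier:
  join n3 pred n0: · stop@n0
  join n3 pred n1: n1 stop@n0
  join n3 pred n2: n2→n1 stop@n0
  join n5 pred n2: n2→n1 stop@n0
  join n5 pred n3: n3 stop@n0
  join n6 pred n2: n2→n1 stop@n0
  join n6 pred n5: n5 stop@n0
  DF(n0)=∅
  DF(n1)={n3,n5,n6}
  DF(n2)={n3,n5,n6}
  DF(n3)={n5}
  DF(n4)=∅
  DF(n5)={n6}
  DF(n6)=∅

DF(n1) = ["n3", "n5", "n6"]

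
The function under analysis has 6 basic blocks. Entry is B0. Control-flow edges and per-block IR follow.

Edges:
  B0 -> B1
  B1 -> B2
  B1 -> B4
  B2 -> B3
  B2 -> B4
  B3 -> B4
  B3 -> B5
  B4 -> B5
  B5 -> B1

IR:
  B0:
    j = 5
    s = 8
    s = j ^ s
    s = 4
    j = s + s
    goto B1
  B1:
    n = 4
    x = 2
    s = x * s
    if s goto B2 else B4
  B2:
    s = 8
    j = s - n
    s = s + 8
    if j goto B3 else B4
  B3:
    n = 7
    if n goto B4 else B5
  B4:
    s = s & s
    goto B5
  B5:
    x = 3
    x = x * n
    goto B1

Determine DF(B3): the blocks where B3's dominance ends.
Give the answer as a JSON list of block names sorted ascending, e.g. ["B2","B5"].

Answer: ["B4", "B5"]

Analysis:
idom tree: B1←B0 B2←B1 B3←B2 B4←B1 B5←B1
Dom at joins:
  B1: preds {B0,B5}: {B0} ∩ {B0,B1,B5} = {B0}; idom=B0
  B4: preds {B1,B2,B3}: {B0,B1} ∩ {B0,B1,B2} ∩ {B0,B1,B2,B3} = {B0,B1}; idom=B1
  B5: preds {B3,B4}: {B0,B1,B2,B3} ∩ {B0,B1,B4} = {B0,B1}; idom=B1

Frontier:
  B1←B0: walk · to B0
  B1←B5: walk B5→B1 to B0
  B4←B1: walk · to B1
  B4←B2: walk B2 to B1
  B4←B3: walk B3→B2 to B1
  B5←B3: walk B3→B2 to B1
  B5←B4: walk B4 to B1
  B0: DF=∅
  B1: DF={B1}
  B2: DF={B4,B5}
  B3: DF={B4,B5}
  B4: DF={B5}
  B5: DF={B1}

DF(B3) = ["B4", "B5"]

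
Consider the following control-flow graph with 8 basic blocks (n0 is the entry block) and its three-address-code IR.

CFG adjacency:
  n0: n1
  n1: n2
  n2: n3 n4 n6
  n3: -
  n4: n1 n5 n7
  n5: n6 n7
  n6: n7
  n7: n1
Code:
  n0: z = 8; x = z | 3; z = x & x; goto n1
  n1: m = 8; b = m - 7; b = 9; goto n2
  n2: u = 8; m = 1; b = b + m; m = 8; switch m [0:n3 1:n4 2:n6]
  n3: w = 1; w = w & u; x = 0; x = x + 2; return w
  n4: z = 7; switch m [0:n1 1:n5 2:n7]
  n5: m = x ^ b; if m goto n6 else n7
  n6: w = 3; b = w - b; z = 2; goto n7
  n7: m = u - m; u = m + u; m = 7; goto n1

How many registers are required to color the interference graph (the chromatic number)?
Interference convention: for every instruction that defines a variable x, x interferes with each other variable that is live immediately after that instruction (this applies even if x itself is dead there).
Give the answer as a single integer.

Answer: 5

Analysis:
Block summaries:
  n0 def {x,z} use ∅
  n1 def {b,m} use ∅
  n2 def {b,m,u} use {b}
  n3 def {w,x} use {u}
  n4 def {z} use {m}
  n5 def {m} use {b,x}
  n6 def {b,w,z} use {b}
  n7 def {m,u} use {m,u}

Liveness:
  live n0: ∅→{x}
  live n1: {x}→{b,x}
  live n2: {b,x}→{b,m,u,x}
  live n3: {u}→∅
  live n4: {b,m,u,x}→{b,m,u,x}
  live n5: {b,u,x}→{b,m,u,x}
  live n6: {b,m,u,x}→{m,u,x}
  live n7: {m,u,x}→{x}

Interfere edges:
  b — {m,u,w,x,z}
  m — {b,u,w,x,z}
  u — {b,m,w,x,z}
  w — {b,m,u,x}
  x — {b,m,u,w,z}
  z — {b,m,u,x}

Chromatic number:
  clique {b,m,u,w,x} ⇒ need ≥ 5
  5-colouring: R0={b}  R1={m}  R2={u}  R3={x}  R4={w,z}
  χ = 5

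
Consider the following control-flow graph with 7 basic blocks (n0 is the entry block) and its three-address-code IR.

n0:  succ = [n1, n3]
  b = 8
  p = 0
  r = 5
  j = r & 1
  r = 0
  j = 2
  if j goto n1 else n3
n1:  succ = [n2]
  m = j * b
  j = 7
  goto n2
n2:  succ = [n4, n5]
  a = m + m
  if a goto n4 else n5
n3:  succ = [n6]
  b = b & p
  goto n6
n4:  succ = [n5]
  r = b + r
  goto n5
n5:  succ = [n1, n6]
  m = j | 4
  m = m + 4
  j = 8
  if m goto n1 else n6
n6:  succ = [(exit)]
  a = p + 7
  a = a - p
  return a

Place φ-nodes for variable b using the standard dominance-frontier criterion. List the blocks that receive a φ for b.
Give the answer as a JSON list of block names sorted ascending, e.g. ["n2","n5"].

idom tree: n1←n0 n2←n1 n3←n0 n4←n2 n5←n2 n6←n0
Dom at joins:
  n1: preds {n0,n5}: {n0} ∩ {n0,n1,n2,n5} = {n0}; idom=n0
  n5: preds {n2,n4}: {n0,n1,n2} ∩ {n0,n1,n2,n4} = {n0,n1,n2}; idom=n2
  n6: preds {n3,n5}: {n0,n3} ∩ {n0,n1,n2,n5} = {n0}; idom=n0

DF derivation:
  n1←n0: walk · to n0
  n1←n5: walk n5→n2→n1 to n0
  n5←n2: walk · to n2
  n5←n4: walk n4 to n2
  n6←n3: walk n3 to n0
  n6←n5: walk n5→n2→n1 to n0
  DF(n0)=∅
  DF(n1)={n1,n6}
  DF(n2)={n1,n6}
  DF(n3)={n6}
  DF(n4)={n5}
  DF(n5)={n1,n6}
  DF(n6)=∅

φ for b: defs {n0,n3}
  DF⁺ = {n6}

Answer: ["n6"]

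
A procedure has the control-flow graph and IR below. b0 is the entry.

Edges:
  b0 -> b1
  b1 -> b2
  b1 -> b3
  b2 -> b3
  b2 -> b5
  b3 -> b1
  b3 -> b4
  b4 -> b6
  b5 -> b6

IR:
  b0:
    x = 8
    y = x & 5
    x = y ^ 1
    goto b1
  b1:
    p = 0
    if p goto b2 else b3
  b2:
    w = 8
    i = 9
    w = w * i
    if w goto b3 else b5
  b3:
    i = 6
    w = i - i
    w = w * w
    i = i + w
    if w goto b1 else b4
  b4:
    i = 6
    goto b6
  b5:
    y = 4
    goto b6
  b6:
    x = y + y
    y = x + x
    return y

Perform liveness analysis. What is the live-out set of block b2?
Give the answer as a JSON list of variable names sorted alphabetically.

def/use:
  b0 def {x,y} use ∅
  b1 def {p} use ∅
  b2 def {i,w} use ∅
  b3 def {i,w} use ∅
  b4 def {i} use ∅
  b5 def {y} use ∅
  b6 def {x,y} use {y}

Liveness:
  b0 li=∅ lo={y}
  b1 li={y} lo={y}
  b2 li={y} lo={y}
  b3 li={y} lo={y}
  b4 li={y} lo={y}
  b5 li=∅ lo={y}
  b6 li={y} lo=∅

live-out(b2) = ["y"]

Answer: ["y"]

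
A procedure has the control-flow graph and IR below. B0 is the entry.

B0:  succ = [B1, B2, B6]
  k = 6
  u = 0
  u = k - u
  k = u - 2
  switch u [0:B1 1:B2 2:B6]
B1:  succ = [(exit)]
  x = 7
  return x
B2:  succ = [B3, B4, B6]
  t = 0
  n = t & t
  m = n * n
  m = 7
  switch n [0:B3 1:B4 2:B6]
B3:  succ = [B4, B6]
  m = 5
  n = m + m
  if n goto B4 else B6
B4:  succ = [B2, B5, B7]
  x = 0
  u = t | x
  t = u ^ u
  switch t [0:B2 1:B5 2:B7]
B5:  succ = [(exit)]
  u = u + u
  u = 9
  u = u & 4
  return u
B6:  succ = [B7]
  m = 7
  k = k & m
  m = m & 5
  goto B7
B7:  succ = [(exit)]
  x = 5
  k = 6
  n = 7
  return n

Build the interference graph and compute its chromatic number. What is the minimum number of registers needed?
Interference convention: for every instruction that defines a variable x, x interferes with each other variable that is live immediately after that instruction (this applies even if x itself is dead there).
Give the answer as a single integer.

Answer: 4

Working:
Per-block:
  B0: def={k,u} ue=∅
  B1: def={x} ue=∅
  B2: def={m,n,t} ue=∅
  B3: def={m,n} ue=∅
  B4: def={t,u,x} ue={t}
  B5: def={u} ue={u}
  B6: def={k,m} ue={k}
  B7: def={k,n,x} ue=∅

Backward fixpoint:
  live B0: ∅→{k}
  live B1: ∅→∅
  live B2: {k}→{k,t}
  live B3: {k,t}→{k,t}
  live B4: {k,t}→{k,u}
  live B5: {u}→∅
  live B6: {k}→∅
  live B7: ∅→∅

Interfere edges:
  k: {m,n,t,u,x}
  m: {k,n,t}
  n: {k,m,t}
  t: {k,m,n,u,x}
  u: {k,t}
  x: {k,t}

Colouring:
  lower bound: {k,m,n,t} mutually conflict ⇒ χ ≥ 4
  4-colouring: R0={k}  R1={t}  R2={m,u,x}  R3={n}
  χ = 4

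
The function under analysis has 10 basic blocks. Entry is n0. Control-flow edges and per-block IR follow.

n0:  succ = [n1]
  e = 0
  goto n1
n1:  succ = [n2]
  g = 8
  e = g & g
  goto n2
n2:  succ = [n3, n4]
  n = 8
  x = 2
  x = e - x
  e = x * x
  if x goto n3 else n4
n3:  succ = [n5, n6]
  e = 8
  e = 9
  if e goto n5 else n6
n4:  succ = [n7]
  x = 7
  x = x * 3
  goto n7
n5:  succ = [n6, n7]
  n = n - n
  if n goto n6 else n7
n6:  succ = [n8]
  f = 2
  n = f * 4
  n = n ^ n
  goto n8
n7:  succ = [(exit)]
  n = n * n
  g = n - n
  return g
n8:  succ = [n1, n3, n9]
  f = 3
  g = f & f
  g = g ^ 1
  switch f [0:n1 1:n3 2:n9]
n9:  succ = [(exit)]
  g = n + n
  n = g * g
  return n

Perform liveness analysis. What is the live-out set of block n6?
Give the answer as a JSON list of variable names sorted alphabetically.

Per-block:
  n0: {e} / ∅
  n1: {e,g} / ∅
  n2: {e,n,x} / {e}
  n3: {e} / ∅
  n4: {x} / ∅
  n5: {n} / {n}
  n6: {f,n} / ∅
  n7: {g,n} / {n}
  n8: {f,g} / ∅
  n9: {g,n} / {n}

Live sets:
  live n0: ∅→∅
  live n1: ∅→{e}
  live n2: {e}→{n}
  live n3: {n}→{n}
  live n4: {n}→{n}
  live n5: {n}→{n}
  live n6: ∅→{n}
  live n7: {n}→∅
  live n8: {n}→{n}
  live n9: {n}→∅

live-out(n6) = ["n"]

Answer: ["n"]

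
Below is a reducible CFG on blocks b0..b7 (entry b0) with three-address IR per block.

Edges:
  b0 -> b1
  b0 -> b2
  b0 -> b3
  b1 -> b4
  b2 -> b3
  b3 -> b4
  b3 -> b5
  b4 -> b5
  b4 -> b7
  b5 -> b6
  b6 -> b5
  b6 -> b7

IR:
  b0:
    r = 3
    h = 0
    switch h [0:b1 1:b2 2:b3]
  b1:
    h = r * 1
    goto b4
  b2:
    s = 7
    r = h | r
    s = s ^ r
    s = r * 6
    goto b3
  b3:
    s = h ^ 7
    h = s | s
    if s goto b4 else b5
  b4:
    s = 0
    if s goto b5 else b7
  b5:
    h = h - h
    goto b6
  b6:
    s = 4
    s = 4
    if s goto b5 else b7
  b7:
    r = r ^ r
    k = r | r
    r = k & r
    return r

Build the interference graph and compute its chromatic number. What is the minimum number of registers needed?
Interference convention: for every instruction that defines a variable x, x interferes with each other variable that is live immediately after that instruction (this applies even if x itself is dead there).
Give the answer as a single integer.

Answer: 3

Derivation:
def/use:
  b0 def {h,r} use ∅
  b1 def {h} use {r}
  b2 def {r,s} use {h,r}
  b3 def {h,s} use {h}
  b4 def {s} use ∅
  b5 def {h} use {h}
  b6 def {s} use ∅
  b7 def {k,r} use {r}

Liveness:
  b0 li=∅ lo={h,r}
  b1 li={r} lo={h,r}
  b2 li={h,r} lo={h,r}
  b3 li={h,r} lo={h,r}
  b4 li={h,r} lo={h,r}
  b5 li={h,r} lo={h,r}
  b6 li={h,r} lo={h,r}
  b7 li={r} lo=∅

Conflict graph:
  h: {r,s}
  k: {r}
  r: {h,k,s}
  s: {h,r}

Chromatic number:
  lower bound: {h,r,s} mutually conflict ⇒ χ ≥ 3
  3-colouring: R0={r}  R1={h,k}  R2={s}
  χ = 3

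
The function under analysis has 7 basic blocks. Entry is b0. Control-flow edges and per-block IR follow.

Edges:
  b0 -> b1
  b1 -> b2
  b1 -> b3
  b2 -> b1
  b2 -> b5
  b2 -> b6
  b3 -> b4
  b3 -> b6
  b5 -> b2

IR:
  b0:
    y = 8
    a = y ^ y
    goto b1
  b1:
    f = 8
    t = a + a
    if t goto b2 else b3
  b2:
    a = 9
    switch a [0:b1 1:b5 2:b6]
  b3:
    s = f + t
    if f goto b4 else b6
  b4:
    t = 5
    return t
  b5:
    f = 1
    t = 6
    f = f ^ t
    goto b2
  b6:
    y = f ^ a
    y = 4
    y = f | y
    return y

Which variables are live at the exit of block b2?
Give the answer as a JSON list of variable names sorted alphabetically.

def/use:
  b0: def={a,y} ue=∅
  b1: def={f,t} ue={a}
  b2: def={a} ue=∅
  b3: def={s} ue={f,t}
  b4: def={t} ue=∅
  b5: def={f,t} ue=∅
  b6: def={y} ue={a,f}

Liveness:
  live b0: ∅→{a}
  live b1: {a}→{a,f,t}
  live b2: {f}→{a,f}
  live b3: {a,f,t}→{a,f}
  live b4: ∅→∅
  live b5: ∅→{f}
  live b6: {a,f}→∅

live-out(b2) = ["a", "f"]

Answer: ["a", "f"]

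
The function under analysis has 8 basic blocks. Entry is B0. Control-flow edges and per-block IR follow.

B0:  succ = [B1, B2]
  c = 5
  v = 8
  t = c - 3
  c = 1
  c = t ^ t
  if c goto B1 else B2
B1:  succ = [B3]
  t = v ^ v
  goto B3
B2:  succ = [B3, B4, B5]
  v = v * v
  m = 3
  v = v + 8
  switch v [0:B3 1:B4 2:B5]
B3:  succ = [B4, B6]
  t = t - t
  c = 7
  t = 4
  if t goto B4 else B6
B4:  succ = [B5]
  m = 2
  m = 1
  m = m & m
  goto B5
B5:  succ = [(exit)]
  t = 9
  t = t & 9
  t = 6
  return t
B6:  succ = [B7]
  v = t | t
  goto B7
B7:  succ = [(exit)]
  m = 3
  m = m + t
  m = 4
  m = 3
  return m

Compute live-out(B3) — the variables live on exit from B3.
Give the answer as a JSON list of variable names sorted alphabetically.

Answer: ["t"]

Working:
Per-block:
  B0: {c,t,v} / ∅
  B1: {t} / {v}
  B2: {m,v} / {v}
  B3: {c,t} / {t}
  B4: {m} / ∅
  B5: {t} / ∅
  B6: {v} / {t}
  B7: {m} / {t}

Backward fixpoint:
  B0: in=∅ out={t,v}
  B1: in={v} out={t}
  B2: in={t,v} out={t}
  B3: in={t} out={t}
  B4: in=∅ out=∅
  B5: in=∅ out=∅
  B6: in={t} out={t}
  B7: in={t} out=∅

live-out(B3) = ["t"]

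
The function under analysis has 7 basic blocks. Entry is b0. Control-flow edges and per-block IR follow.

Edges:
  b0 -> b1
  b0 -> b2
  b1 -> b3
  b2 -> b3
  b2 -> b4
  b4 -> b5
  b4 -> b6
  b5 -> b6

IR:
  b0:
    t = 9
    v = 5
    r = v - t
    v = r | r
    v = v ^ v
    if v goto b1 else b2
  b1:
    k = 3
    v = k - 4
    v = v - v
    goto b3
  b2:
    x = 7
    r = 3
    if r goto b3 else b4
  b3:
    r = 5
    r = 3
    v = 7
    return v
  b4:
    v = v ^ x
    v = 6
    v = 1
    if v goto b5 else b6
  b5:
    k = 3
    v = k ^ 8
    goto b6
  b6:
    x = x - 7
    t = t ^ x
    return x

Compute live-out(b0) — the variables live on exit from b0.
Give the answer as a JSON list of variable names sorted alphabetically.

Block summaries:
  b0 def {r,t,v} use ∅
  b1 def {k,v} use ∅
  b2 def {r,x} use ∅
  b3 def {r,v} use ∅
  b4 def {v} use {v,x}
  b5 def {k,v} use ∅
  b6 def {t,x} use {t,x}

Backward fixpoint:
  live b0: ∅→{t,v}
  live b1: ∅→∅
  live b2: {t,v}→{t,v,x}
  live b3: ∅→∅
  live b4: {t,v,x}→{t,x}
  live b5: {t,x}→{t,x}
  live b6: {t,x}→∅

live-out(b0) = ["t", "v"]

Answer: ["t", "v"]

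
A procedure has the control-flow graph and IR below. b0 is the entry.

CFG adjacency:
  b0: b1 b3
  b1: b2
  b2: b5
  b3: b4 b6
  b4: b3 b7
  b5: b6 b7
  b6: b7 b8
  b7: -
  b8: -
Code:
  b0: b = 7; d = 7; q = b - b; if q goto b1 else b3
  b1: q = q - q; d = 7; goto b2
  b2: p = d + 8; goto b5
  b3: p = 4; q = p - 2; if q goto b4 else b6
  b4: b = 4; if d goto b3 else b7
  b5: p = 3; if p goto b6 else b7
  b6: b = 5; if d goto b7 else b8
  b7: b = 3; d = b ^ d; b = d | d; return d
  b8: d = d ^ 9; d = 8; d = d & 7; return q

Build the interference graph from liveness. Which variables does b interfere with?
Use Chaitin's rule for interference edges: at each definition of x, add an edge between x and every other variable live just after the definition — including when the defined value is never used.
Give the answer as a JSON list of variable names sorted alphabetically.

def/use:
  b0 def {b,d,q} use ∅
  b1 def {d,q} use {q}
  b2 def {p} use {d}
  b3 def {p,q} use ∅
  b4 def {b} use {d}
  b5 def {p} use ∅
  b6 def {b} use {d}
  b7 def {b,d} use {d}
  b8 def {d} use {d,q}

Backward fixpoint:
  b0 li=∅ lo={d,q}
  b1 li={q} lo={d,q}
  b2 li={d,q} lo={d,q}
  b3 li={d} lo={d,q}
  b4 li={d} lo={d}
  b5 li={d,q} lo={d,q}
  b6 li={d,q} lo={d,q}
  b7 li={d} lo=∅
  b8 li={d,q} lo=∅

Conflict graph:
  b — {d,q}
  d — {b,p,q}
  p — {d,q}
  q — {b,d,p}

N(b) = ["d", "q"]

Answer: ["d", "q"]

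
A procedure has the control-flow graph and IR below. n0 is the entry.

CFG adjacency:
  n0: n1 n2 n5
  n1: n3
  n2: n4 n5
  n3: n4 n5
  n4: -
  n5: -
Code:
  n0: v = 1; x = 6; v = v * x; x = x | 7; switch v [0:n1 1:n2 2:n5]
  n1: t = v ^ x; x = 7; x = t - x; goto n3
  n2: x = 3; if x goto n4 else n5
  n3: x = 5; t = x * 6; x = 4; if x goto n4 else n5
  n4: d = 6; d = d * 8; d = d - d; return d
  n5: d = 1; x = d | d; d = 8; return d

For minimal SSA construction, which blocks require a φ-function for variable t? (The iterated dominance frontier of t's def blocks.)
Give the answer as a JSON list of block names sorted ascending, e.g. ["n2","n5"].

idom tree: n1←n0 n2←n0 n3←n1 n4←n0 n5←n0
Join-block Dom:
  n4: preds {n2,n3}: {n0,n2} ∩ {n0,n1,n3} = {n0}; idom=n0
  n5: preds {n0,n2,n3}: {n0} ∩ {n0,n2} ∩ {n0,n1,n3} = {n0}; idom=n0

DF walk-up:
  n4←n2: walk n2 to n0
  n4←n3: walk n3→n1 to n0
  n5←n0: walk · to n0
  n5←n2: walk n2 to n0
  n5←n3: walk n3→n1 to n0
  DF(n0)=∅
  DF(n1)={n4,n5}
  DF(n2)={n4,n5}
  DF(n3)={n4,n5}
  DF(n4)=∅
  DF(n5)=∅

φ for t: defs {n1,n3}
  DF⁺ = {n4,n5}

Answer: ["n4", "n5"]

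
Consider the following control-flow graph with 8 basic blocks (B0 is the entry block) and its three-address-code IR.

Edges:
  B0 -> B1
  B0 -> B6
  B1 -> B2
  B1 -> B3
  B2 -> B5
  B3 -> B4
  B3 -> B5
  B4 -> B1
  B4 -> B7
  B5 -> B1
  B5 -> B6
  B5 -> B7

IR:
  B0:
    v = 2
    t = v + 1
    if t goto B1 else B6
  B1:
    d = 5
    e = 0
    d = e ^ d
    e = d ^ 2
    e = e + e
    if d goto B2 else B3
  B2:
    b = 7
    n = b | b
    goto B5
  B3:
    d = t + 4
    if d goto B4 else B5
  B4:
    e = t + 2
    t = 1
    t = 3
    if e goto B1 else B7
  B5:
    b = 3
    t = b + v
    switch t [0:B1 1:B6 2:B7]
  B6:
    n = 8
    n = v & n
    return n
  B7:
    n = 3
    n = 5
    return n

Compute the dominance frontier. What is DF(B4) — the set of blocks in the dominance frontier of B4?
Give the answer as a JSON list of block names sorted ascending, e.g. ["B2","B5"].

idom tree: B1←B0 B2←B1 B3←B1 B4←B3 B5←B1 B6←B0 B7←B1
Dom∩ at merges:
  B1: preds {B0,B4,B5}: {B0} ∩ {B0,B1,B3,B4} ∩ {B0,B1,B5} = {B0}; idom=B0
  B5: preds {B2,B3}: {B0,B1,B2} ∩ {B0,B1,B3} = {B0,B1}; idom=B1
  B6: preds {B0,B5}: {B0} ∩ {B0,B1,B5} = {B0}; idom=B0
  B7: preds {B4,B5}: {B0,B1,B3,B4} ∩ {B0,B1,B5} = {B0,B1}; idom=B1

DF walk-up:
  B1←B0: walk · to B0
  B1←B4: walk B4→B3→B1 to B0
  B1←B5: walk B5→B1 to B0
  B5←B2: walk B2 to B1
  B5←B3: walk B3 to B1
  B6←B0: walk · to B0
  B6←B5: walk B5→B1 to B0
  B7←B4: walk B4→B3 to B1
  B7←B5: walk B5 to B1
  B0: DF=∅
  B1: DF={B1,B6}
  B2: DF={B5}
  B3: DF={B1,B5,B7}
  B4: DF={B1,B7}
  B5: DF={B1,B6,B7}
  B6: DF=∅
  B7: DF=∅

DF(B4) = ["B1", "B7"]

Answer: ["B1", "B7"]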